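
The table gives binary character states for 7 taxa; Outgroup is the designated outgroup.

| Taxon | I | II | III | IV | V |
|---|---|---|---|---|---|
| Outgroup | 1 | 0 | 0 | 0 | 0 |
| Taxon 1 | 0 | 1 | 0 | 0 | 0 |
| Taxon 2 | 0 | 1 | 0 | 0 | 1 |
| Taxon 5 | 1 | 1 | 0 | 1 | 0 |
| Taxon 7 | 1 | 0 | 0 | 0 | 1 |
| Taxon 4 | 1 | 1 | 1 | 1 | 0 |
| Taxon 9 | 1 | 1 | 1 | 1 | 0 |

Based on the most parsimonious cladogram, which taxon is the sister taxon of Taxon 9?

Character polarity is set by the outgroup: the derived state is whichever differs from the outgroup's state, so for I the derived state is '0', and for the remaining characters it is '1'.
I: derived state '0' in Taxon 1 and Taxon 2 only — synapomorphy for {Taxon 1, Taxon 2}.
II (derived state '1') is shared by Taxon 1, Taxon 2, Taxon 4, Taxon 5, and Taxon 9 — a synapomorphy uniting that clade.
III (derived state '1') is shared by Taxon 4 and Taxon 9 — a synapomorphy uniting that clade.
IV: derived state '1' in Taxon 4, Taxon 5, and Taxon 9 only — synapomorphy for {Taxon 4, Taxon 5, Taxon 9}.
V (state '1') occurs in Taxon 2 and Taxon 7 but conflicts with the nesting implied by the other characters — most parsimoniously interpreted as homoplasy.
Most parsimonious ingroup topology: (((Taxon 1,Taxon 2),(Taxon 5,(Taxon 4,Taxon 9))),Taxon 7).
Taxon 9 and Taxon 4 form a cherry on this tree, so they are sister taxa.

Taxon 4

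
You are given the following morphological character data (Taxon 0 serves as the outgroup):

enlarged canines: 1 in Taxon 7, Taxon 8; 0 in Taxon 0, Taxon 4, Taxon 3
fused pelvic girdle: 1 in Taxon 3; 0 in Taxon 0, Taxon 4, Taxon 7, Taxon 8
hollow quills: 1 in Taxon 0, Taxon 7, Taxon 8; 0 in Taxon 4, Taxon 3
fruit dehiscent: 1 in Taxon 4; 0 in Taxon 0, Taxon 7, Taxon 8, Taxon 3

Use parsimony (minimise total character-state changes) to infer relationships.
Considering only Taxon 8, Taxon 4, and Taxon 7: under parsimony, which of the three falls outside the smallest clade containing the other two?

Character polarity is set by the outgroup: the derived state is whichever differs from the outgroup's state, so for hollow quills the derived state is '0', and for the remaining characters it is '1'.
enlarged canines (derived state '1') is shared by Taxon 7 and Taxon 8 — a synapomorphy uniting that clade.
fused pelvic girdle (derived state '1') is unique to Taxon 3 (autapomorphy; uninformative for grouping).
hollow quills (derived state '0') is shared by Taxon 3 and Taxon 4 — a synapomorphy uniting that clade.
fruit dehiscent: derived state '1' in Taxon 4 only — an autapomorphy, so it tells us nothing about relationships among taxa.
Most parsimonious ingroup topology: ((Taxon 4,Taxon 3),(Taxon 7,Taxon 8)).
Taxon 7 and Taxon 8 share a more recent common ancestor with each other than either does with Taxon 4, so Taxon 4 is the least closely related of the three.

Taxon 4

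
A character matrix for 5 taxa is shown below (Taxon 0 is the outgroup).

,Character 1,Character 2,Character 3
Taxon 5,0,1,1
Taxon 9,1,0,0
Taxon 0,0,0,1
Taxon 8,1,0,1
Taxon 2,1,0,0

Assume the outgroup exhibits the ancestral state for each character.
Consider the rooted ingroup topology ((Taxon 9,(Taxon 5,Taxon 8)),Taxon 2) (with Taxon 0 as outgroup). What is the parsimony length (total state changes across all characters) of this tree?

Map each character onto ((Taxon 9,(Taxon 5,Taxon 8)),Taxon 2) (rooted by Taxon 0) and count the minimum state changes it requires (Fitch parsimony):
Character 1: 2; Character 2: 1; Character 3: 2.
Total tree length = 5.

5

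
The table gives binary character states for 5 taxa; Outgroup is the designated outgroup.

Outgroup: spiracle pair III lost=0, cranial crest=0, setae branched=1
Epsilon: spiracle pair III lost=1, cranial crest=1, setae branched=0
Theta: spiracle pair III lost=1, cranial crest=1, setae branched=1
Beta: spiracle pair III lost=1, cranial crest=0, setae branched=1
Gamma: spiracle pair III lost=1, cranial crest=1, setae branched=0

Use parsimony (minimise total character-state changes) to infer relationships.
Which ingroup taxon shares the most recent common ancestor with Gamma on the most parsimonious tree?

Epsilon

Character polarity is set by the outgroup: the derived state is whichever differs from the outgroup's state, so for setae branched the derived state is '0', and for the remaining characters it is '1'.
spiracle pair III lost (derived state '1') is shared by all ingroup taxa — unites the whole ingroup.
cranial crest: derived state '1' in Epsilon, Gamma, and Theta only — synapomorphy for {Epsilon, Gamma, Theta}.
Only Epsilon and Gamma show the derived state '0' for setae branched, supporting them as a clade.
Most parsimonious ingroup topology: (((Epsilon,Gamma),Theta),Beta).
Gamma and Epsilon form a cherry on this tree, so they are sister taxa.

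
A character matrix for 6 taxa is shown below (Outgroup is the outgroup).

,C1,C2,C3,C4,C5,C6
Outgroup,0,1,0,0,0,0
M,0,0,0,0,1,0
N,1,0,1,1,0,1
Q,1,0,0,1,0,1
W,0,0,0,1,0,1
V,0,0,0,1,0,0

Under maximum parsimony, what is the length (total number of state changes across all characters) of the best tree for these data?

Character polarity is set by the outgroup: the derived state is whichever differs from the outgroup's state, so for C2 the derived state is '0', and for the remaining characters it is '1'.
Only N and Q show the derived state '1' for C1, supporting them as a clade.
C2 (derived state '0') is shared by all ingroup taxa — unites the whole ingroup.
C3: derived state '1' in N only — an autapomorphy, so it tells us nothing about relationships among taxa.
Only N, Q, V, and W show the derived state '1' for C4, supporting them as a clade.
C5 (derived state '1') is unique to M (autapomorphy; uninformative for grouping).
C6: derived state '1' in N, Q, and W only — synapomorphy for {N, Q, W}.
Most parsimonious ingroup topology: (M,(((N,Q),W),V)).
Changes per character on this tree: C1: 1; C2: 1; C3: 1; C4: 1; C5: 1; C6: 1.
Total = 6.

6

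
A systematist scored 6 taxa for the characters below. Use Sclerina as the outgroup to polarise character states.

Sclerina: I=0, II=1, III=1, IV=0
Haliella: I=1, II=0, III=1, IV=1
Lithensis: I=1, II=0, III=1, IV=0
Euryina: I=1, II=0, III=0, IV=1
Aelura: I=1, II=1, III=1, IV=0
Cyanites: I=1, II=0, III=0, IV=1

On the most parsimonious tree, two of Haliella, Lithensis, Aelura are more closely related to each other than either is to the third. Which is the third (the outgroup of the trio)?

Character polarity is set by the outgroup: the derived state is whichever differs from the outgroup's state, so for II, III the derived state is '0', and for the remaining characters it is '1'.
I (derived state '1') is shared by all ingroup taxa — unites the whole ingroup.
II (derived state '0') is shared by Cyanites, Euryina, Haliella, and Lithensis — a synapomorphy uniting that clade.
III (derived state '0') is shared by Cyanites and Euryina — a synapomorphy uniting that clade.
Only Cyanites, Euryina, and Haliella show the derived state '1' for IV, supporting them as a clade.
Most parsimonious ingroup topology: (((Haliella,(Euryina,Cyanites)),Lithensis),Aelura).
Haliella and Lithensis share a more recent common ancestor with each other than either does with Aelura, so Aelura is the least closely related of the three.

Aelura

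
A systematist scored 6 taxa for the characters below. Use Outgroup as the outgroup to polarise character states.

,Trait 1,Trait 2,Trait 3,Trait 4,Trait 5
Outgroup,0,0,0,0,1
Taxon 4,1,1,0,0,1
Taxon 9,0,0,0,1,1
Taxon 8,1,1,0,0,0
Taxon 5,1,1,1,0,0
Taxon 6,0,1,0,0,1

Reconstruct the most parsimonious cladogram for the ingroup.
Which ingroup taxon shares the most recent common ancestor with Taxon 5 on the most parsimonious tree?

Taxon 8

Character polarity is set by the outgroup: the derived state is whichever differs from the outgroup's state, so for Trait 5 the derived state is '0', and for the remaining characters it is '1'.
Only Taxon 4, Taxon 5, and Taxon 8 show the derived state '1' for Trait 1, supporting them as a clade.
Trait 2: derived state '1' in Taxon 4, Taxon 5, Taxon 6, and Taxon 8 only — synapomorphy for {Taxon 4, Taxon 5, Taxon 6, Taxon 8}.
Trait 3: derived state '1' in Taxon 5 only — an autapomorphy, so it tells us nothing about relationships among taxa.
Trait 4: derived state '1' in Taxon 9 only — an autapomorphy, so it tells us nothing about relationships among taxa.
Only Taxon 5 and Taxon 8 show the derived state '0' for Trait 5, supporting them as a clade.
Most parsimonious ingroup topology: (((Taxon 4,(Taxon 8,Taxon 5)),Taxon 6),Taxon 9).
Taxon 5 and Taxon 8 form a cherry on this tree, so they are sister taxa.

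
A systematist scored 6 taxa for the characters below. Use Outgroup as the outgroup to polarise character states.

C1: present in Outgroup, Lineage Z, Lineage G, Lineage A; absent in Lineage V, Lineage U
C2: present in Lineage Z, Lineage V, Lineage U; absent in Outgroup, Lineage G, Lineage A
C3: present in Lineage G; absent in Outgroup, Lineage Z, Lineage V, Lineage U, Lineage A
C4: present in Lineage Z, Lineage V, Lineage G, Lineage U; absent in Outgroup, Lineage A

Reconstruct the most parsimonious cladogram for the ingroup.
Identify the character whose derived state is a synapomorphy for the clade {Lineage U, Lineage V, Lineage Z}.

Character polarity is set by the outgroup: the derived state is whichever differs from the outgroup's state, so for C1 the derived state is 'absent', and for the remaining characters it is 'present'.
Only Lineage U and Lineage V show the derived state 'absent' for C1, supporting them as a clade.
C2: derived state 'present' in Lineage U, Lineage V, and Lineage Z only — synapomorphy for {Lineage U, Lineage V, Lineage Z}.
C3 (derived state 'present') is unique to Lineage G (autapomorphy; uninformative for grouping).
Only Lineage G, Lineage U, Lineage V, and Lineage Z show the derived state 'present' for C4, supporting them as a clade.
Most parsimonious ingroup topology: (((Lineage Z,(Lineage V,Lineage U)),Lineage G),Lineage A).
The clade {Lineage U, Lineage V, Lineage Z} is supported by C2: its derived state 'present' occurs in exactly those taxa and in no other taxon (including the outgroup).

C2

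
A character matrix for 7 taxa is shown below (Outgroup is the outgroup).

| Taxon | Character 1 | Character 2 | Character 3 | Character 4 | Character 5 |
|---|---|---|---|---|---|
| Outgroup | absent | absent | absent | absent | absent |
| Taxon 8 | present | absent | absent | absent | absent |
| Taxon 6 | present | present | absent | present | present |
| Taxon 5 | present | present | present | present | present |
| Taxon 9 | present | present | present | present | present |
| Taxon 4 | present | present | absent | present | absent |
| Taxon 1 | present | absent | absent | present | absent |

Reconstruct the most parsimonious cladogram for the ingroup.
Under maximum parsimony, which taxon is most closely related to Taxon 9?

The outgroup has state 'absent' for every character, so 'present' is the derived state throughout.
All ingroup taxa share the derived state 'present' for Character 1; it defines the ingroup but does not resolve relationships within it.
Only Taxon 4, Taxon 5, Taxon 6, and Taxon 9 show the derived state 'present' for Character 2, supporting them as a clade.
Character 3 (derived state 'present') is shared by Taxon 5 and Taxon 9 — a synapomorphy uniting that clade.
Character 4: derived state 'present' in Taxon 1, Taxon 4, Taxon 5, Taxon 6, and Taxon 9 only — synapomorphy for {Taxon 1, Taxon 4, Taxon 5, Taxon 6, Taxon 9}.
Character 5: derived state 'present' in Taxon 5, Taxon 6, and Taxon 9 only — synapomorphy for {Taxon 5, Taxon 6, Taxon 9}.
Most parsimonious ingroup topology: (Taxon 8,(((Taxon 6,(Taxon 5,Taxon 9)),Taxon 4),Taxon 1)).
Taxon 9 and Taxon 5 form a cherry on this tree, so they are sister taxa.

Taxon 5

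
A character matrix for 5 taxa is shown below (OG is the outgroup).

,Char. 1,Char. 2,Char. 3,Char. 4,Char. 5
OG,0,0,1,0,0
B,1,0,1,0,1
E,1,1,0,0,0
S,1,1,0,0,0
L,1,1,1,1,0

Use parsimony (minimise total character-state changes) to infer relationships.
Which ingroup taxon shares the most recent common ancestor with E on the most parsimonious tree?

Character polarity is set by the outgroup: the derived state is whichever differs from the outgroup's state, so for Char. 3 the derived state is '0', and for the remaining characters it is '1'.
Char. 1 (derived state '1') is shared by all ingroup taxa — unites the whole ingroup.
Char. 2: derived state '1' in E, L, and S only — synapomorphy for {E, L, S}.
Char. 3 (derived state '0') is shared by E and S — a synapomorphy uniting that clade.
Char. 4: derived state '1' in L only — an autapomorphy, so it tells us nothing about relationships among taxa.
Char. 5 (derived state '1') is unique to B (autapomorphy; uninformative for grouping).
Most parsimonious ingroup topology: (B,((E,S),L)).
E and S form a cherry on this tree, so they are sister taxa.

S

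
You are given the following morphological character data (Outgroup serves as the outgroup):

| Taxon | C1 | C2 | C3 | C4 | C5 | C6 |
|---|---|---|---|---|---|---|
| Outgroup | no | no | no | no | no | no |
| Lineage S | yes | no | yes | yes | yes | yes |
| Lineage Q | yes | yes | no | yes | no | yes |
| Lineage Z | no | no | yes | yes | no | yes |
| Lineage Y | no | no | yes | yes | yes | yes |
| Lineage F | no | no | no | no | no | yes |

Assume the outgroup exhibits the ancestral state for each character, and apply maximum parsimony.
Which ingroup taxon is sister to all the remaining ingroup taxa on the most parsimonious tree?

Lineage F

The outgroup has state 'no' for every character, so 'yes' is the derived state throughout.
C1 groups Lineage Q and Lineage S, which is incompatible with the clades supported by the remaining characters; treating it as convergent (homoplasy) costs fewer steps than any alternative tree.
C2: derived state 'yes' in Lineage Q only — an autapomorphy, so it tells us nothing about relationships among taxa.
C3 (derived state 'yes') is shared by Lineage S, Lineage Y, and Lineage Z — a synapomorphy uniting that clade.
Only Lineage Q, Lineage S, Lineage Y, and Lineage Z show the derived state 'yes' for C4, supporting them as a clade.
C5: derived state 'yes' in Lineage S and Lineage Y only — synapomorphy for {Lineage S, Lineage Y}.
All ingroup taxa share the derived state 'yes' for C6; it defines the ingroup but does not resolve relationships within it.
Most parsimonious ingroup topology: ((((Lineage S,Lineage Y),Lineage Z),Lineage Q),Lineage F).
Lineage F is sister to the clade containing all other ingroup taxa, so it is the earliest-diverging (most basal) ingroup lineage.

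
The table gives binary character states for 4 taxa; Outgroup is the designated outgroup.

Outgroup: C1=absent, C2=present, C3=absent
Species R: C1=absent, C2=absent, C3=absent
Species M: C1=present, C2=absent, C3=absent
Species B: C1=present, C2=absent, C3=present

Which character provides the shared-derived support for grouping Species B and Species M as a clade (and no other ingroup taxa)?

Character polarity is set by the outgroup: the derived state is whichever differs from the outgroup's state, so for C2 the derived state is 'absent', and for the remaining characters it is 'present'.
C1 (derived state 'present') is shared by Species B and Species M — a synapomorphy uniting that clade.
All ingroup taxa share the derived state 'absent' for C2; it defines the ingroup but does not resolve relationships within it.
C3 (derived state 'present') is unique to Species B (autapomorphy; uninformative for grouping).
Most parsimonious ingroup topology: (Species R,(Species M,Species B)).
The clade {Species B, Species M} is supported by C1: its derived state 'present' occurs in exactly those taxa and in no other taxon (including the outgroup).

C1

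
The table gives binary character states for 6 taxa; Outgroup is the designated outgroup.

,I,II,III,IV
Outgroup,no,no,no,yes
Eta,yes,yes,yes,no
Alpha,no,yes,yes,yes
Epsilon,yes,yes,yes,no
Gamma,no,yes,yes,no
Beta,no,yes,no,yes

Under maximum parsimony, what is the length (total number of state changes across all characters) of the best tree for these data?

Character polarity is set by the outgroup: the derived state is whichever differs from the outgroup's state, so for IV the derived state is 'no', and for the remaining characters it is 'yes'.
I: derived state 'yes' in Epsilon and Eta only — synapomorphy for {Epsilon, Eta}.
II (derived state 'yes') is shared by all ingroup taxa — unites the whole ingroup.
III (derived state 'yes') is shared by Alpha, Epsilon, Eta, and Gamma — a synapomorphy uniting that clade.
IV (derived state 'no') is shared by Epsilon, Eta, and Gamma — a synapomorphy uniting that clade.
Most parsimonious ingroup topology: ((((Eta,Epsilon),Gamma),Alpha),Beta).
Changes per character on this tree: I: 1; II: 1; III: 1; IV: 1.
Total = 4.

4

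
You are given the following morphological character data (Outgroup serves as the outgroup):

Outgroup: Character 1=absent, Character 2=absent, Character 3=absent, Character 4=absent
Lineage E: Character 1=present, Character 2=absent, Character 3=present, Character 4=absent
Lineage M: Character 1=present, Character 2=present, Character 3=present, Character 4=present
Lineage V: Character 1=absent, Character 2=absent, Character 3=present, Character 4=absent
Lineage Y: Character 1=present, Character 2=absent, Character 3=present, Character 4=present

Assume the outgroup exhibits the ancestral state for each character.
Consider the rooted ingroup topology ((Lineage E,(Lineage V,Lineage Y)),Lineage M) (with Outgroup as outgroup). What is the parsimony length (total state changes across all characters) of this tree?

Map each character onto ((Lineage E,(Lineage V,Lineage Y)),Lineage M) (rooted by Outgroup) and count the minimum state changes it requires (Fitch parsimony):
Character 1: 2; Character 2: 1; Character 3: 1; Character 4: 2.
Total tree length = 6.

6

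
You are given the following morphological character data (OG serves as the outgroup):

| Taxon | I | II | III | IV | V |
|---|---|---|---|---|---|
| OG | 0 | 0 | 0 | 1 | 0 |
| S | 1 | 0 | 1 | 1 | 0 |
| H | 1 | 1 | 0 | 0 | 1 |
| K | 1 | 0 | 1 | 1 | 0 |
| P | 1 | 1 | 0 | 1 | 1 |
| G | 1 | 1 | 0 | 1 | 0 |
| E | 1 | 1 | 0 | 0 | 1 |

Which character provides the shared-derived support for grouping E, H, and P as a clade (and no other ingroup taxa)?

V

Character polarity is set by the outgroup: the derived state is whichever differs from the outgroup's state, so for IV the derived state is '0', and for the remaining characters it is '1'.
All ingroup taxa share the derived state '1' for I; it defines the ingroup but does not resolve relationships within it.
II (derived state '1') is shared by E, G, H, and P — a synapomorphy uniting that clade.
Only K and S show the derived state '1' for III, supporting them as a clade.
Only E and H show the derived state '0' for IV, supporting them as a clade.
V (derived state '1') is shared by E, H, and P — a synapomorphy uniting that clade.
Most parsimonious ingroup topology: ((S,K),(((H,E),P),G)).
The clade {E, H, P} is supported by V: its derived state '1' occurs in exactly those taxa and in no other taxon (including the outgroup).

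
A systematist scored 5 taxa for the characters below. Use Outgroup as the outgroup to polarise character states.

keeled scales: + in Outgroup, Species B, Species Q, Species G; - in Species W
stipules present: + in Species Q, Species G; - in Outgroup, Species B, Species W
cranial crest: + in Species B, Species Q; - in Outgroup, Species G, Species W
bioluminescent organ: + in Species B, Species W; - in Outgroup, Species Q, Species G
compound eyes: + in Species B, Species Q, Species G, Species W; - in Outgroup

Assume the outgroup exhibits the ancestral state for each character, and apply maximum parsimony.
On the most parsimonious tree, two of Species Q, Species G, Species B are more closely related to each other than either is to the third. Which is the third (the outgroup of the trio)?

Species B

Character polarity is set by the outgroup: the derived state is whichever differs from the outgroup's state, so for keeled scales the derived state is '-', and for the remaining characters it is '+'.
keeled scales: derived state '-' in Species W only — an autapomorphy, so it tells us nothing about relationships among taxa.
stipules present: derived state '+' in Species G and Species Q only — synapomorphy for {Species G, Species Q}.
cranial crest (state '+') occurs in Species B and Species Q but conflicts with the nesting implied by the other characters — most parsimoniously interpreted as homoplasy.
bioluminescent organ: derived state '+' in Species B and Species W only — synapomorphy for {Species B, Species W}.
All ingroup taxa share the derived state '+' for compound eyes; it defines the ingroup but does not resolve relationships within it.
Most parsimonious ingroup topology: ((Species B,Species W),(Species Q,Species G)).
Species G and Species Q share a more recent common ancestor with each other than either does with Species B, so Species B is the least closely related of the three.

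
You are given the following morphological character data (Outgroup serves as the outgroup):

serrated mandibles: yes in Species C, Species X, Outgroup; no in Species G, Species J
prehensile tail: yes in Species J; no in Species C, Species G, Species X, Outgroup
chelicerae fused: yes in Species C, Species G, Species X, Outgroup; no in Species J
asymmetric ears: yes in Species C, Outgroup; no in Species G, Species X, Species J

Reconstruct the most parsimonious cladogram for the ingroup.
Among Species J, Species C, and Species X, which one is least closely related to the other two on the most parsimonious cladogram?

Character polarity is set by the outgroup: the derived state is whichever differs from the outgroup's state, so for serrated mandibles, chelicerae fused, asymmetric ears the derived state is 'no', and for the remaining characters it is 'yes'.
Only Species G and Species J show the derived state 'no' for serrated mandibles, supporting them as a clade.
prehensile tail: derived state 'yes' in Species J only — an autapomorphy, so it tells us nothing about relationships among taxa.
chelicerae fused (derived state 'no') is unique to Species J (autapomorphy; uninformative for grouping).
asymmetric ears (derived state 'no') is shared by Species G, Species J, and Species X — a synapomorphy uniting that clade.
Most parsimonious ingroup topology: ((Species X,(Species J,Species G)),Species C).
Species J and Species X share a more recent common ancestor with each other than either does with Species C, so Species C is the least closely related of the three.

Species C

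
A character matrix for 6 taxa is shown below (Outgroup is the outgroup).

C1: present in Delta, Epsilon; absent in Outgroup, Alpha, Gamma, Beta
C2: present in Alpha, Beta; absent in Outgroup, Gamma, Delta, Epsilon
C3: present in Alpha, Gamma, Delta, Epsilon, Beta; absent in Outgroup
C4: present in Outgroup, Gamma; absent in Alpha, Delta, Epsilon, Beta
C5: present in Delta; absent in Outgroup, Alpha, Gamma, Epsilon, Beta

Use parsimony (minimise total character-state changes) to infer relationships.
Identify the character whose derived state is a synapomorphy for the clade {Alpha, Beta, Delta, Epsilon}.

Character polarity is set by the outgroup: the derived state is whichever differs from the outgroup's state, so for C4 the derived state is 'absent', and for the remaining characters it is 'present'.
Only Delta and Epsilon show the derived state 'present' for C1, supporting them as a clade.
C2: derived state 'present' in Alpha and Beta only — synapomorphy for {Alpha, Beta}.
C3 (derived state 'present') is shared by all ingroup taxa — unites the whole ingroup.
C4: derived state 'absent' in Alpha, Beta, Delta, and Epsilon only — synapomorphy for {Alpha, Beta, Delta, Epsilon}.
C5: derived state 'present' in Delta only — an autapomorphy, so it tells us nothing about relationships among taxa.
Most parsimonious ingroup topology: (((Alpha,Beta),(Delta,Epsilon)),Gamma).
The clade {Alpha, Beta, Delta, Epsilon} is supported by C4: its derived state 'absent' occurs in exactly those taxa and in no other taxon (including the outgroup).

C4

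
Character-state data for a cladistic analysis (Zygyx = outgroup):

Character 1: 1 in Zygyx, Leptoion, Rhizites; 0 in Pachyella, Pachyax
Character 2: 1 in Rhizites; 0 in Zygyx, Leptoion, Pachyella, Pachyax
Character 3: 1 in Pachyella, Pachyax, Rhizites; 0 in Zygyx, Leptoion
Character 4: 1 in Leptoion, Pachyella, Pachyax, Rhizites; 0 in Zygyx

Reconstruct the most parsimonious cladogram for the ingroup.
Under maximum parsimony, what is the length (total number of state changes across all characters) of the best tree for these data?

Character polarity is set by the outgroup: the derived state is whichever differs from the outgroup's state, so for Character 1 the derived state is '0', and for the remaining characters it is '1'.
Only Pachyax and Pachyella show the derived state '0' for Character 1, supporting them as a clade.
Character 2: derived state '1' in Rhizites only — an autapomorphy, so it tells us nothing about relationships among taxa.
Character 3 (derived state '1') is shared by Pachyax, Pachyella, and Rhizites — a synapomorphy uniting that clade.
All ingroup taxa share the derived state '1' for Character 4; it defines the ingroup but does not resolve relationships within it.
Most parsimonious ingroup topology: (Leptoion,((Pachyella,Pachyax),Rhizites)).
Changes per character on this tree: Character 1: 1; Character 2: 1; Character 3: 1; Character 4: 1.
Total = 4.

4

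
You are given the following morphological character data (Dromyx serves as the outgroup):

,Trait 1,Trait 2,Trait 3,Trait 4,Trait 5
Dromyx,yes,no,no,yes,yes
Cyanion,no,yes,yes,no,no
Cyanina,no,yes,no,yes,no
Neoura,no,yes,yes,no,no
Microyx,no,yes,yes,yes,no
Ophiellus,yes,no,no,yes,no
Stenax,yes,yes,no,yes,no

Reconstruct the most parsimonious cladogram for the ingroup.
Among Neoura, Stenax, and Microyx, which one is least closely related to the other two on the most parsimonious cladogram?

Stenax

Character polarity is set by the outgroup: the derived state is whichever differs from the outgroup's state, so for Trait 1, Trait 4, Trait 5 the derived state is 'no', and for the remaining characters it is 'yes'.
Trait 1 (derived state 'no') is shared by Cyanina, Cyanion, Microyx, and Neoura — a synapomorphy uniting that clade.
Only Cyanina, Cyanion, Microyx, Neoura, and Stenax show the derived state 'yes' for Trait 2, supporting them as a clade.
Trait 3: derived state 'yes' in Cyanion, Microyx, and Neoura only — synapomorphy for {Cyanion, Microyx, Neoura}.
Trait 4 (derived state 'no') is shared by Cyanion and Neoura — a synapomorphy uniting that clade.
All ingroup taxa share the derived state 'no' for Trait 5; it defines the ingroup but does not resolve relationships within it.
Most parsimonious ingroup topology: (((((Cyanion,Neoura),Microyx),Cyanina),Stenax),Ophiellus).
Microyx and Neoura share a more recent common ancestor with each other than either does with Stenax, so Stenax is the least closely related of the three.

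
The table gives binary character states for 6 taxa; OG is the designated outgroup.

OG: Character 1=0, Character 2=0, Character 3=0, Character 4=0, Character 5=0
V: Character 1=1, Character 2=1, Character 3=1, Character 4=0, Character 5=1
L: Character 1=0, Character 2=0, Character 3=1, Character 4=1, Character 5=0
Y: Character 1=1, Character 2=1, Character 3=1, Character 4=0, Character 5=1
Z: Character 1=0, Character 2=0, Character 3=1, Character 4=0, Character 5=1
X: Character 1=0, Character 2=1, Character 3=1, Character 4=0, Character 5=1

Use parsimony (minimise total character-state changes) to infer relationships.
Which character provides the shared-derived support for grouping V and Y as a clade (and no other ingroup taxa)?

The outgroup has state '0' for every character, so '1' is the derived state throughout.
Only V and Y show the derived state '1' for Character 1, supporting them as a clade.
Character 2 (derived state '1') is shared by V, X, and Y — a synapomorphy uniting that clade.
Character 3 (derived state '1') is shared by all ingroup taxa — unites the whole ingroup.
Character 4 (derived state '1') is unique to L (autapomorphy; uninformative for grouping).
Character 5: derived state '1' in V, X, Y, and Z only — synapomorphy for {V, X, Y, Z}.
Most parsimonious ingroup topology: ((((V,Y),X),Z),L).
The clade {V, Y} is supported by Character 1: its derived state '1' occurs in exactly those taxa and in no other taxon (including the outgroup).

Character 1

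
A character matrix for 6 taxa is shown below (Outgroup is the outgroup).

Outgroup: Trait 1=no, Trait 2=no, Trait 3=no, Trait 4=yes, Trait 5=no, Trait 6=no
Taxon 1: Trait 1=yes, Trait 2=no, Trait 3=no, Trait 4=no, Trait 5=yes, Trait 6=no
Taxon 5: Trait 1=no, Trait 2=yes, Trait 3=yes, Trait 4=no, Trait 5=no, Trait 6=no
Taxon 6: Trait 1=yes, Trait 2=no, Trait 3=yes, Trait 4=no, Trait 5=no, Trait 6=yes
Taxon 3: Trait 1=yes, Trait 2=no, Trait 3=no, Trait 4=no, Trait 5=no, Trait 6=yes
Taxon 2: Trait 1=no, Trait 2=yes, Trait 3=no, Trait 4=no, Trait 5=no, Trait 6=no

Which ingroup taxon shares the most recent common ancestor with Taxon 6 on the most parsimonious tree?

Character polarity is set by the outgroup: the derived state is whichever differs from the outgroup's state, so for Trait 4 the derived state is 'no', and for the remaining characters it is 'yes'.
Only Taxon 1, Taxon 3, and Taxon 6 show the derived state 'yes' for Trait 1, supporting them as a clade.
Trait 2 (derived state 'yes') is shared by Taxon 2 and Taxon 5 — a synapomorphy uniting that clade.
Trait 3 groups Taxon 5 and Taxon 6, which is incompatible with the clades supported by the remaining characters; treating it as convergent (homoplasy) costs fewer steps than any alternative tree.
All ingroup taxa share the derived state 'no' for Trait 4; it defines the ingroup but does not resolve relationships within it.
Trait 5 (derived state 'yes') is unique to Taxon 1 (autapomorphy; uninformative for grouping).
Only Taxon 3 and Taxon 6 show the derived state 'yes' for Trait 6, supporting them as a clade.
Most parsimonious ingroup topology: ((Taxon 1,(Taxon 6,Taxon 3)),(Taxon 5,Taxon 2)).
Taxon 6 and Taxon 3 form a cherry on this tree, so they are sister taxa.

Taxon 3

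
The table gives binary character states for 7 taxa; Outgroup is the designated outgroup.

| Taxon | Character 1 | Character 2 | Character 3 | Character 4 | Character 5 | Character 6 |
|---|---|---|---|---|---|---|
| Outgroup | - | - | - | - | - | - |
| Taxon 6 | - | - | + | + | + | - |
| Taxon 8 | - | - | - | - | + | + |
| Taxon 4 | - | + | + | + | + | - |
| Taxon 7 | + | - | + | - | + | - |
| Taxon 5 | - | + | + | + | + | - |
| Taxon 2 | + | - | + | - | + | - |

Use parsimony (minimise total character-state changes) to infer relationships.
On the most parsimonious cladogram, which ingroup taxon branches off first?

The outgroup has state '-' for every character, so '+' is the derived state throughout.
Character 1: derived state '+' in Taxon 2 and Taxon 7 only — synapomorphy for {Taxon 2, Taxon 7}.
Character 2 (derived state '+') is shared by Taxon 4 and Taxon 5 — a synapomorphy uniting that clade.
Only Taxon 2, Taxon 4, Taxon 5, Taxon 6, and Taxon 7 show the derived state '+' for Character 3, supporting them as a clade.
Only Taxon 4, Taxon 5, and Taxon 6 show the derived state '+' for Character 4, supporting them as a clade.
All ingroup taxa share the derived state '+' for Character 5; it defines the ingroup but does not resolve relationships within it.
Character 6 (derived state '+') is unique to Taxon 8 (autapomorphy; uninformative for grouping).
Most parsimonious ingroup topology: (((Taxon 6,(Taxon 4,Taxon 5)),(Taxon 7,Taxon 2)),Taxon 8).
Taxon 8 is sister to the clade containing all other ingroup taxa, so it is the earliest-diverging (most basal) ingroup lineage.

Taxon 8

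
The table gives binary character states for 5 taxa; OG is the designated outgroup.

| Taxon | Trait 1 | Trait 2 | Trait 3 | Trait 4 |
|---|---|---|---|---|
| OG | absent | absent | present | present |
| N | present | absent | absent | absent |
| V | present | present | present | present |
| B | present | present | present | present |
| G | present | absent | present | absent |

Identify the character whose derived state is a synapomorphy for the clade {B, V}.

Trait 2

Character polarity is set by the outgroup: the derived state is whichever differs from the outgroup's state, so for Trait 3, Trait 4 the derived state is 'absent', and for the remaining characters it is 'present'.
Trait 1 (derived state 'present') is shared by all ingroup taxa — unites the whole ingroup.
Only B and V show the derived state 'present' for Trait 2, supporting them as a clade.
Trait 3 (derived state 'absent') is unique to N (autapomorphy; uninformative for grouping).
Trait 4: derived state 'absent' in G and N only — synapomorphy for {G, N}.
Most parsimonious ingroup topology: ((N,G),(V,B)).
The clade {B, V} is supported by Trait 2: its derived state 'present' occurs in exactly those taxa and in no other taxon (including the outgroup).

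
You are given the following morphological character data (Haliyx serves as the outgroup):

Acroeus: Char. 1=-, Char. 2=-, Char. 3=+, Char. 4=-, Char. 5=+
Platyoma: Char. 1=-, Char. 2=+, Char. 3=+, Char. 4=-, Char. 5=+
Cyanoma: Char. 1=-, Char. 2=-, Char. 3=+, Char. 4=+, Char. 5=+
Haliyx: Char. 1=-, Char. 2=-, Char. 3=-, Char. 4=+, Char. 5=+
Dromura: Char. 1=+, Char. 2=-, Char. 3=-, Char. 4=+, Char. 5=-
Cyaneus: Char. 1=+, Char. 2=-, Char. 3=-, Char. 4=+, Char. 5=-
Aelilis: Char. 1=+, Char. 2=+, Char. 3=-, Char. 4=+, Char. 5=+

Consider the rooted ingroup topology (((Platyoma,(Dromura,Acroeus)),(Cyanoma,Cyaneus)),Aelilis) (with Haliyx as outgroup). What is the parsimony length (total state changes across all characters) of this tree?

12

Map each character onto (((Platyoma,(Dromura,Acroeus)),(Cyanoma,Cyaneus)),Aelilis) (rooted by Haliyx) and count the minimum state changes it requires (Fitch parsimony):
Char. 1: 3; Char. 2: 2; Char. 3: 3; Char. 4: 2; Char. 5: 2.
Total tree length = 12.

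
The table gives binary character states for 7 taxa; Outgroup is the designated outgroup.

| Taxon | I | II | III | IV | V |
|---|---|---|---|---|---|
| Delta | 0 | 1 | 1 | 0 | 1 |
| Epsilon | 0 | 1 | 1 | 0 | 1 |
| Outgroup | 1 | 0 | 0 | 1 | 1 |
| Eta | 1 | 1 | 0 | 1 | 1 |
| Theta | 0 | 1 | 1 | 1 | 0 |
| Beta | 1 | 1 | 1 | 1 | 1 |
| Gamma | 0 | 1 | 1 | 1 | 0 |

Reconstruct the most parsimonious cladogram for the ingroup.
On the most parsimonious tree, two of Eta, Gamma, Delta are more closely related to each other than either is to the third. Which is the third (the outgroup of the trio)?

Character polarity is set by the outgroup: the derived state is whichever differs from the outgroup's state, so for I, IV, V the derived state is '0', and for the remaining characters it is '1'.
Only Delta, Epsilon, Gamma, and Theta show the derived state '0' for I, supporting them as a clade.
II (derived state '1') is shared by all ingroup taxa — unites the whole ingroup.
Only Beta, Delta, Epsilon, Gamma, and Theta show the derived state '1' for III, supporting them as a clade.
IV (derived state '0') is shared by Delta and Epsilon — a synapomorphy uniting that clade.
V (derived state '0') is shared by Gamma and Theta — a synapomorphy uniting that clade.
Most parsimonious ingroup topology: ((((Delta,Epsilon),(Gamma,Theta)),Beta),Eta).
Delta and Gamma share a more recent common ancestor with each other than either does with Eta, so Eta is the least closely related of the three.

Eta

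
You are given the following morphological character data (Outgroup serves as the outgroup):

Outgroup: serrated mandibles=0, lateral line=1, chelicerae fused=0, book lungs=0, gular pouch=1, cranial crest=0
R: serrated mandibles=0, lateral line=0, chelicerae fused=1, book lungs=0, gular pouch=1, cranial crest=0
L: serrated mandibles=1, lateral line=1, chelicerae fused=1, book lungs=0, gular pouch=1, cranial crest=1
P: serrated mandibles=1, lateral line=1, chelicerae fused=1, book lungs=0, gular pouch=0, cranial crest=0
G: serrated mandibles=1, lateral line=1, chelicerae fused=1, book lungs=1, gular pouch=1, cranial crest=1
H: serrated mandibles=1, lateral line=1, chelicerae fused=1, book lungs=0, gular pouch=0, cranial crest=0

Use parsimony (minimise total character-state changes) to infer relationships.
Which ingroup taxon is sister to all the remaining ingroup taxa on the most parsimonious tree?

Character polarity is set by the outgroup: the derived state is whichever differs from the outgroup's state, so for lateral line, gular pouch the derived state is '0', and for the remaining characters it is '1'.
serrated mandibles (derived state '1') is shared by G, H, L, and P — a synapomorphy uniting that clade.
lateral line (derived state '0') is unique to R (autapomorphy; uninformative for grouping).
chelicerae fused (derived state '1') is shared by all ingroup taxa — unites the whole ingroup.
book lungs: derived state '1' in G only — an autapomorphy, so it tells us nothing about relationships among taxa.
Only H and P show the derived state '0' for gular pouch, supporting them as a clade.
cranial crest (derived state '1') is shared by G and L — a synapomorphy uniting that clade.
Most parsimonious ingroup topology: (R,((L,G),(P,H))).
R is sister to the clade containing all other ingroup taxa, so it is the earliest-diverging (most basal) ingroup lineage.

R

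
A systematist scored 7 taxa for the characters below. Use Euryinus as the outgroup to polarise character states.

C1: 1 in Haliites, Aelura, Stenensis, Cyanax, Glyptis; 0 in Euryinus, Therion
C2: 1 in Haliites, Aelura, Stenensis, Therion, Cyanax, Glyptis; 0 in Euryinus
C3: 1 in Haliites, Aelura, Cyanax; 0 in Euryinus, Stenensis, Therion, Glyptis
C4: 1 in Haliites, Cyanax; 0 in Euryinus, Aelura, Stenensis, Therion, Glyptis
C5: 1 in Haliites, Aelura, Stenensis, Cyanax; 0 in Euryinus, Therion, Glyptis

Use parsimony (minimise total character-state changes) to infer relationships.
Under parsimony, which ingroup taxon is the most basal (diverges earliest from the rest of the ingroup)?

Therion

The outgroup has state '0' for every character, so '1' is the derived state throughout.
Only Aelura, Cyanax, Glyptis, Haliites, and Stenensis show the derived state '1' for C1, supporting them as a clade.
C2 (derived state '1') is shared by all ingroup taxa — unites the whole ingroup.
C3 (derived state '1') is shared by Aelura, Cyanax, and Haliites — a synapomorphy uniting that clade.
C4 (derived state '1') is shared by Cyanax and Haliites — a synapomorphy uniting that clade.
C5 (derived state '1') is shared by Aelura, Cyanax, Haliites, and Stenensis — a synapomorphy uniting that clade.
Most parsimonious ingroup topology: (((((Haliites,Cyanax),Aelura),Stenensis),Glyptis),Therion).
Therion is sister to the clade containing all other ingroup taxa, so it is the earliest-diverging (most basal) ingroup lineage.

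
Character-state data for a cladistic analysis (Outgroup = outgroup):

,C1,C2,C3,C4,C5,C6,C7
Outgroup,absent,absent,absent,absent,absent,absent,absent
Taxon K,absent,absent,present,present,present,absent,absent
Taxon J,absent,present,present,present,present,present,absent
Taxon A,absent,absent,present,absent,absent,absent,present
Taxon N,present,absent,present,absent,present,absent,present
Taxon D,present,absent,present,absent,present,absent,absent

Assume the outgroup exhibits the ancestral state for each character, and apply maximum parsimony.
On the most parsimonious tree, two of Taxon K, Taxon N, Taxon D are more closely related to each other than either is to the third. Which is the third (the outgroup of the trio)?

The outgroup has state 'absent' for every character, so 'present' is the derived state throughout.
C1: derived state 'present' in Taxon D and Taxon N only — synapomorphy for {Taxon D, Taxon N}.
C2 (derived state 'present') is unique to Taxon J (autapomorphy; uninformative for grouping).
All ingroup taxa share the derived state 'present' for C3; it defines the ingroup but does not resolve relationships within it.
Only Taxon J and Taxon K show the derived state 'present' for C4, supporting them as a clade.
C5 (derived state 'present') is shared by Taxon D, Taxon J, Taxon K, and Taxon N — a synapomorphy uniting that clade.
C6: derived state 'present' in Taxon J only — an autapomorphy, so it tells us nothing about relationships among taxa.
C7 (state 'present') occurs in Taxon A and Taxon N but conflicts with the nesting implied by the other characters — most parsimoniously interpreted as homoplasy.
Most parsimonious ingroup topology: (((Taxon K,Taxon J),(Taxon N,Taxon D)),Taxon A).
Taxon D and Taxon N share a more recent common ancestor with each other than either does with Taxon K, so Taxon K is the least closely related of the three.

Taxon K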